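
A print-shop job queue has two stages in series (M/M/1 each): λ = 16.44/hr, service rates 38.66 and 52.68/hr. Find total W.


Each node sees arrival rate λ = 16.44/hr (tandem ⇒ throughput preserved).
W₁ = 1/(μ₁−λ) = 1/(38.66−16.44) = 0.04500 hr
W₂ = 1/(μ₂−λ) = 1/(52.68−16.44) = 0.02759 hr
W_total = W₁ + W₂ = 0.04500 + 0.02759 = 0.07260 hr

Final: 0.07260 hr


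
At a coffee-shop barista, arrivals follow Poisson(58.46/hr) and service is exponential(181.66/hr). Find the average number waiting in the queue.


ρ = 58.46/181.66 = 0.3218
Lq = ρ²/(1−ρ) = 0.1036/0.6782 = 0.1527

Final: 0.1527


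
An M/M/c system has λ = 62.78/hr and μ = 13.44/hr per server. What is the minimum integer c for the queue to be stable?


Stability requires cμ > λ ⇔ c > λ/μ.
λ/μ = 62.78/13.44 = 4.6711
Minimum integer c = ⌊4.6711⌋ + 1 = 5
Check: 5·13.44 = 67.20 > 62.78, while 4·13.44 = 53.76 ≤ 62.78

Final: 5 servers


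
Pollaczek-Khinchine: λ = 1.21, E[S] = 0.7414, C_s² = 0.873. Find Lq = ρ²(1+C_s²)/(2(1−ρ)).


ρ = λ·E[S] = 1.21·0.7414 = 0.8971
Lq = ρ²(1+C_s²)/(2(1−ρ)) = 0.8048·(1+0.873)/(2·0.1029)
= 0.8048·1.8730/0.2058 = 7.32391

Final: 7.32391


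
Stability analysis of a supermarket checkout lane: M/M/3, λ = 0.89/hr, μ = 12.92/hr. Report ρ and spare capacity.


Total capacity cμ = 3·12.92 = 38.76/hr
ρ = λ/(cμ) = 0.89/38.76 = 0.02296
Stable ⇔ ρ < 1: YES
Spare capacity = cμ − λ = 38.76 − 0.89 = 37.87/hr

Final: ρ = 0.02296; stable; margin = 37.87/hr


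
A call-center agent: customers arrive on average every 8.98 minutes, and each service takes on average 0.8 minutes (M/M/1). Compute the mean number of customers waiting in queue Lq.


λ = 60/8.98 = 6.6815 /hr
μ = 60/0.8 = 75.0000 /hr
ρ = λ/μ = 6.6815/75.0000 = 0.08909
Lq = ρ²/(1−ρ) = 0.007936/0.9109 = 0.008713

Final: 0.008713


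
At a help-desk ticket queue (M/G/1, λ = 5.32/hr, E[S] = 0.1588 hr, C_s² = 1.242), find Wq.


ρ = λ·E[S] = 5.32·0.1588 = 0.8448
E[S²] = E[S]²(1+C_s²) = 0.1588²·(1+1.242) = 0.056538
Wq = λ·E[S²]/(2(1−ρ)) = 5.32·0.056538/(2·0.1552) = 0.96911 hr

Final: 0.96911 hr


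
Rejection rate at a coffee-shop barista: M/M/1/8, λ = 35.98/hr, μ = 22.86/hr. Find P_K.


ρ = λ/μ = 35.98/22.86 = 1.5739
P_K = (1−ρ)ρ^K/(1−ρ^(K+1)) = (-0.5739·37.659926)/(1 − 59.274022)
= -21.614096/-58.274022 = 0.370904

Final: 0.370904


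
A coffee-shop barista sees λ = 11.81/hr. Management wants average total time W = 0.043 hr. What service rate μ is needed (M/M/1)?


W = 1/(μ−λ) ⇒ μ − λ = 1/W = 1/0.043 = 23.2558
μ = λ + 1/W = 11.81 + 23.2558 = 35.0658 per hr

Final: 35.0658 /hr


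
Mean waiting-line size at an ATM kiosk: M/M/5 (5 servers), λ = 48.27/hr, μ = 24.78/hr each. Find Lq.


a = λ/μ = 1.9479; ρ = a/5 = 0.3896
P₀ = 0.141645
Lq = P₀·a^c·ρ / (c!·(1−ρ)²) = 0.141645·28.04658·0.3896/(120·0.37260)
= 0.03461

Final: 0.03461


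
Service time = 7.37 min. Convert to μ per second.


μ = 1/(service time) in consistent units.
1 second = 0.0166667 min, so μ = 0.0166667/7.37 = 0.002261 per second

Final: 0.002261 /sec


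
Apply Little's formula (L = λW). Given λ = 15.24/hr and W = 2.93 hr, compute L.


L = λW = 15.24·2.93 = 44.6532

Final: 44.6532


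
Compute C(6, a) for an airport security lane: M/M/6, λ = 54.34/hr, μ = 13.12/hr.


a = λ/μ = 4.1418; ρ = a/6 = 0.6903
P₀ = 0.014161 (from M/M/c formula)
C(c,a) = [a^c/(c!(1−ρ))]·P₀ = [5047.94709/(720·0.3097)]·0.014161
= 22.63777·0.014161 = 0.320576

Final: 0.320576


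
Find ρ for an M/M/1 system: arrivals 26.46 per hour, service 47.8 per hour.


ρ = λ/μ = 26.46/47.8 = 0.5536

Final: 0.5536


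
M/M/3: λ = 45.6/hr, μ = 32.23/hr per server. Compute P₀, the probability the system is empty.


a = λ/μ = 45.6/32.23 = 1.4148; ρ = a/c = 0.4716
Σ_{k=0}^{2} a^k/k! (terms k=0..2) = 1.00000 + 1.41483 + 1.00087 = 3.41570
Tail: a^3/(3!(1−ρ)) = 2.83213/(6·0.5284) = 0.89332
P₀ = 1/(3.41570 + 0.89332) = 1/4.30903 = 0.232071

Final: 0.232071


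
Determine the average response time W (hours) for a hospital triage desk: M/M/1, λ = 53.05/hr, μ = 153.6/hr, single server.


W = 1/(μ−λ) = 1/(153.6 − 53.05) = 1/100.55 = 0.009945 hr

Final: 0.009945 hr


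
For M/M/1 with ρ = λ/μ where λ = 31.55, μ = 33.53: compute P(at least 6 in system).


ρ = 31.55/33.53 = 0.9409
P(N ≥ n) = ρ^n = 0.9409^6 = 0.694057

Final: 0.694057


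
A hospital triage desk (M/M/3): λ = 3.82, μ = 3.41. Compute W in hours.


a = 1.1202; ρ = 0.3734; P₀ = 0.320345
Lq = P₀·a^c·ρ/(c!(1−ρ)²) = 0.07139
Wq = Lq/λ = 0.07139/3.82 = 0.01869 hr
W = Wq + 1/μ = 0.01869 + 0.29326 = 0.31194 hr

Final: 0.31194 hr


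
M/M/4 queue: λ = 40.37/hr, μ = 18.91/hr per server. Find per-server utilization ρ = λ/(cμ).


ρ = λ/(cμ) = 40.37/(4·18.91) = 40.37/75.64 = 0.5337

Final: 0.5337


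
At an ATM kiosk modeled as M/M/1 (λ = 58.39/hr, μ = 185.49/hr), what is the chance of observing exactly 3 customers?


ρ = 58.39/185.49 = 0.3148
P_n = (1−ρ)·ρ^n = (1 − 0.3148)·0.3148^3 = 0.6852·0.031193 = 0.021374

Final: 0.021374


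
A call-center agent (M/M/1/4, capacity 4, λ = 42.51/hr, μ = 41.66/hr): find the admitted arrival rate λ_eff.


ρ = 1.0204; P_K = (1−ρ)ρ^4/(1−ρ^5) = 0.208160
λ_eff = λ(1 − P_K) = 42.51·(1 − 0.208160) = 42.51·0.791840 = 33.6611 /hr

Final: 33.6611 /hr


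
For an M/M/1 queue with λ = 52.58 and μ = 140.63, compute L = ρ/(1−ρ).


ρ = λ/μ = 52.58/140.63 = 0.3739
L = ρ/(1−ρ) = 0.3739/(1 − 0.3739) = 0.3739/0.6261 = 0.5972

Final: 0.5972


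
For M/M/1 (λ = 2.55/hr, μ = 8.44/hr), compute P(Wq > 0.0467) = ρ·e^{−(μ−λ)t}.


ρ = 2.55/8.44 = 0.3021
P(Wq > t) = ρ·e^{−(μ−λ)t} = 0.3021·e^{−0.2751}
= 0.3021·0.759524 = 0.229477

Final: 0.229477


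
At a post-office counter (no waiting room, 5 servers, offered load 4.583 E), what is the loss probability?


B(c,a) = (a^c/c!) / Σ_{k=0}^{c} a^k/k!
a^5/5! = 16.848764
Σ terms (k=0..5): 1.00000 + 4.58300 + 10.50194 + 16.04347 + 18.38181 + 16.84876 = 67.358985
B = 16.848764/67.358985 = 0.250134

Final: 0.250134


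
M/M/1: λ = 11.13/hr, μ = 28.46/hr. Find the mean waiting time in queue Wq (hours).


ρ = 11.13/28.46 = 0.3911
Wq = ρ/(μ−λ) = 0.3911/(28.46 − 11.13) = 0.3911/17.33 = 0.02257 hr

Final: 0.02257 hr


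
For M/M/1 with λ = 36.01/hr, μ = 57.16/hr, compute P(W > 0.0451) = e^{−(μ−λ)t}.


W ~ Exponential(μ−λ) for M/M/1.
μ − λ = 57.16 − 36.01 = 21.1500
P(W > t) = e^{−(μ−λ)t} = e^{−0.9539} = 0.385249

Final: 0.385249


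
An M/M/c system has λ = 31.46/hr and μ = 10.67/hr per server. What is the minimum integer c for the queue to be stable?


Stability requires cμ > λ ⇔ c > λ/μ.
λ/μ = 31.46/10.67 = 2.9485
Minimum integer c = ⌊2.9485⌋ + 1 = 3
Check: 3·10.67 = 32.01 > 31.46, while 2·10.67 = 21.34 ≤ 31.46

Final: 3 servers


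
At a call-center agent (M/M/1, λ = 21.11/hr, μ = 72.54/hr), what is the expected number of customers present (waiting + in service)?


ρ = λ/μ = 21.11/72.54 = 0.2910
L = ρ/(1−ρ) = 0.2910/(1 − 0.2910) = 0.2910/0.7090 = 0.4105

Final: 0.4105


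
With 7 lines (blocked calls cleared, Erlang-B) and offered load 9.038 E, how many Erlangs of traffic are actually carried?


B(7,9.038) = 0.363495 (Erlang-B)
Carried load = a(1 − B) = 9.038·(1 − 0.363495) = 9.038·0.636505 = 5.7527 E

Final: 5.7527 Erlangs


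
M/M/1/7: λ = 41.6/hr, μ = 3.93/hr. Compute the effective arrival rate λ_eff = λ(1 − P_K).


ρ = 10.5852; P_K = (1−ρ)ρ^7/(1−ρ^8) = 0.905529
λ_eff = λ(1 − P_K) = 41.6·(1 − 0.905529) = 41.6·0.094471 = 3.9300 /hr

Final: 3.9300 /hr


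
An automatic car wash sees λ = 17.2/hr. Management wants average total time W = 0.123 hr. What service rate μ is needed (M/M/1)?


W = 1/(μ−λ) ⇒ μ − λ = 1/W = 1/0.123 = 8.1301
μ = λ + 1/W = 17.2 + 8.1301 = 25.3301 per hr

Final: 25.3301 /hr


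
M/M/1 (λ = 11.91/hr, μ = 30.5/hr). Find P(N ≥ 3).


ρ = 11.91/30.5 = 0.3905
P(N ≥ n) = ρ^n = 0.3905^3 = 0.059544

Final: 0.059544


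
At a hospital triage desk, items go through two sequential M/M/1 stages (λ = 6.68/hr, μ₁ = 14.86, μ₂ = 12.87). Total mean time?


Each node sees arrival rate λ = 6.68/hr (tandem ⇒ throughput preserved).
W₁ = 1/(μ₁−λ) = 1/(14.86−6.68) = 0.12225 hr
W₂ = 1/(μ₂−λ) = 1/(12.87−6.68) = 0.16155 hr
W_total = W₁ + W₂ = 0.12225 + 0.16155 = 0.28380 hr

Final: 0.28380 hr


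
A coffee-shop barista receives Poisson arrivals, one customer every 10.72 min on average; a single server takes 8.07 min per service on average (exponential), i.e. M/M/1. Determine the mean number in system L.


λ = 60/10.72 = 5.5970 /hr
μ = 60/8.07 = 7.4349 /hr
ρ = λ/μ = 5.5970/7.4349 = 0.7528
L = ρ/(1−ρ) = 0.7528/0.2472 = 3.0453

Final: 3.0453


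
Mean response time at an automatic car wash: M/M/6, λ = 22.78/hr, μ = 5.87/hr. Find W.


a = 3.8807; ρ = 0.6468; P₀ = 0.019095
Lq = P₀·a^c·ρ/(c!(1−ρ)²) = 0.46967
Wq = Lq/λ = 0.46967/22.78 = 0.02062 hr
W = Wq + 1/μ = 0.02062 + 0.17036 = 0.19098 hr

Final: 0.19098 hr


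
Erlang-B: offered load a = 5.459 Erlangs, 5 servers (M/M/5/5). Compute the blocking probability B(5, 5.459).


B(c,a) = (a^c/c!) / Σ_{k=0}^{c} a^k/k!
a^5/5! = 40.400266
Σ terms (k=0..5): 1.00000 + 5.45900 + 14.90034 + 27.11365 + 37.00336 + 40.40027 = 125.876617
B = 40.400266/125.876617 = 0.320951

Final: 0.320951


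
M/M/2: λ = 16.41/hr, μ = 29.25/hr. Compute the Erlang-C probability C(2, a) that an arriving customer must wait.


a = λ/μ = 0.5610; ρ = a/2 = 0.2805
P₀ = 0.561874 (from M/M/c formula)
C(c,a) = [a^c/(c!(1−ρ))]·P₀ = [0.31475/(2·0.7195)]·0.561874
= 0.21873·0.561874 = 0.122900

Final: 0.122900


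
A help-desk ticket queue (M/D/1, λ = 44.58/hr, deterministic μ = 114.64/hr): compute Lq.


ρ = 44.58/114.64 = 0.3889
M/D/1: Lq = ρ²/(2(1−ρ)) = 0.1512/(2·0.6111) = 0.12372

Final: 0.12372


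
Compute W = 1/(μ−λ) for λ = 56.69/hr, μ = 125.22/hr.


W = 1/(μ−λ) = 1/(125.22 − 56.69) = 1/68.53 = 0.01459 hr

Final: 0.01459 hr


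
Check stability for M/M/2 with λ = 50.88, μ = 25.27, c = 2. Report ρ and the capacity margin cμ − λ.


Total capacity cμ = 2·25.27 = 50.54/hr
ρ = λ/(cμ) = 50.88/50.54 = 1.0067
Stable ⇔ ρ < 1: NO
Spare capacity = cμ − λ = 50.54 − 50.88 = -0.34/hr

Final: ρ = 1.0067; unstable; margin = -0.34/hr


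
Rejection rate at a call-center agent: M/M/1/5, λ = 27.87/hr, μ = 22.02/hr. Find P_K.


ρ = λ/μ = 27.87/22.02 = 1.2657
P_K = (1−ρ)ρ^K/(1−ρ^(K+1)) = (-0.2657·3.247867)/(1 − 4.110720)
= -0.862853/-3.110720 = 0.277380

Final: 0.277380


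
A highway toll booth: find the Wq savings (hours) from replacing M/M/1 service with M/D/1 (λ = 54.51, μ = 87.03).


ρ = 54.51/87.03 = 0.6263
Wq(M/M/1) = ρ/(μ−λ) = 0.6263/32.52 = 0.01926 hr
Wq(M/D/1) = ρ/(2(μ−λ)) = 0.009630 hr
Savings = 0.01926 − 0.009630 = 0.009630 hr

Final: 0.009630 hr


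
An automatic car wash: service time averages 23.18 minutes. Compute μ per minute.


μ = 1/(service time) in consistent units.
1 minute = 1 min, so μ = 1/23.18 = 0.04314 per minute

Final: 0.04314 /min


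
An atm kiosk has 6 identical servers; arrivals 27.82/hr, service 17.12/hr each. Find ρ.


ρ = λ/(cμ) = 27.82/(6·17.12) = 27.82/102.72 = 0.2708

Final: 0.2708


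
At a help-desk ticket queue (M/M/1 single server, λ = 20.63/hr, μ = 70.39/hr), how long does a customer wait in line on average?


ρ = 20.63/70.39 = 0.2931
Wq = ρ/(μ−λ) = 0.2931/(70.39 − 20.63) = 0.2931/49.76 = 0.005890 hr

Final: 0.005890 hr


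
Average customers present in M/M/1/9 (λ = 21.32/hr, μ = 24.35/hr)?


ρ = 21.32/24.35 = 0.8756
L = ρ[1 − (K+1)ρ^K + Kρ^(K+1)] / [(1−ρ)(1−ρ^(K+1))]
Numerator: 0.8756·(1 − 10·0.302409 + 9·0.264778) = 0.314256
Denominator: (0.1244)·(0.735222) = 0.091488
L = 0.314256/0.091488 = 3.4350

Final: 3.4350


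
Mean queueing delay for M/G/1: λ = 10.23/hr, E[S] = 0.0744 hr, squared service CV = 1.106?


ρ = λ·E[S] = 10.23·0.0744 = 0.7611
E[S²] = E[S]²(1+C_s²) = 0.0744²·(1+1.106) = 0.011657
Wq = λ·E[S²]/(2(1−ρ)) = 10.23·0.011657/(2·0.2389) = 0.24961 hr

Final: 0.24961 hr


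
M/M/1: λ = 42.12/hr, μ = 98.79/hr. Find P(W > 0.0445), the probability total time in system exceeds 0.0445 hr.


W ~ Exponential(μ−λ) for M/M/1.
μ − λ = 98.79 − 42.12 = 56.6700
P(W > t) = e^{−(μ−λ)t} = e^{−2.5218} = 0.080314

Final: 0.080314


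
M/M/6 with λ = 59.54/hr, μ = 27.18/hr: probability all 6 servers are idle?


a = λ/μ = 59.54/27.18 = 2.1906; ρ = a/c = 0.3651
Σ_{k=0}^{5} a^k/k! (terms k=0..5) = 1.00000 + 2.19058 + 2.39932 + 1.75197 + 0.95946 + 0.42035 = 8.72169
Tail: a^6/(6!(1−ρ)) = 110.49847/(720·0.6349) = 0.24172
P₀ = 1/(8.72169 + 0.24172) = 1/8.96341 = 0.111565

Final: 0.111565


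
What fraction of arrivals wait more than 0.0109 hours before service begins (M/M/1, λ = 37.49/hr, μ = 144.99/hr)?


ρ = 37.49/144.99 = 0.2586
P(Wq > t) = ρ·e^{−(μ−λ)t} = 0.2586·e^{−1.1718}
= 0.2586·0.309824 = 0.080111

Final: 0.080111


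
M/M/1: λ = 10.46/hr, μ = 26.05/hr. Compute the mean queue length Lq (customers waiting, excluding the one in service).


ρ = 10.46/26.05 = 0.4015
Lq = ρ²/(1−ρ) = 0.1612/0.5985 = 0.2694

Final: 0.2694


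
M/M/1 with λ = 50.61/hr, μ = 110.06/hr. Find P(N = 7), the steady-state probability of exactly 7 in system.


ρ = 50.61/110.06 = 0.4598
P_n = (1−ρ)·ρ^n = (1 − 0.4598)·0.4598^7 = 0.5402·0.004348 = 0.002348

Final: 0.002348


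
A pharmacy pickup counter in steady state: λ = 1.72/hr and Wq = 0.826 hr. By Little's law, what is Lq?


Lq = λWq = 1.72·0.826 = 1.4207

Final: 1.4207


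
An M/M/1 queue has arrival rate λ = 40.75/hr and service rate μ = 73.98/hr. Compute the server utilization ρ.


ρ = λ/μ = 40.75/73.98 = 0.5508

Final: 0.5508


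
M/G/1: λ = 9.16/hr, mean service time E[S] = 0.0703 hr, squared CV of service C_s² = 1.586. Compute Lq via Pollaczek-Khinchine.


ρ = λ·E[S] = 9.16·0.0703 = 0.6439
Lq = ρ²(1+C_s²)/(2(1−ρ)) = 0.4147·(1+1.586)/(2·0.3561)
= 0.4147·2.5860/0.7121 = 1.50587

Final: 1.50587


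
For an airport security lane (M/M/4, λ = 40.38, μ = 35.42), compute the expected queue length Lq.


a = λ/μ = 1.1400; ρ = a/4 = 0.2850
P₀ = 0.318953
Lq = P₀·a^c·ρ / (c!·(1−ρ)²) = 0.318953·1.68916·0.2850/(24·0.51121)
= 0.01252

Final: 0.01252


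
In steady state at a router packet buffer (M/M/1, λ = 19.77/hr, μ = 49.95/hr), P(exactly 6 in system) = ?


ρ = 19.77/49.95 = 0.3958
P_n = (1−ρ)·ρ^n = (1 − 0.3958)·0.3958^6 = 0.6042·0.003844 = 0.002323

Final: 0.002323


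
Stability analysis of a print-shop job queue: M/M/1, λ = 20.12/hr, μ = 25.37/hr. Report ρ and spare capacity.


Total capacity cμ = 1·25.37 = 25.37/hr
ρ = λ/(cμ) = 20.12/25.37 = 0.7931
Stable ⇔ ρ < 1: YES
Spare capacity = cμ − λ = 25.37 − 20.12 = 5.25/hr

Final: ρ = 0.7931; stable; margin = 5.25/hr


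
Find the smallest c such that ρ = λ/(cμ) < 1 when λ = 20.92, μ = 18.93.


Stability requires cμ > λ ⇔ c > λ/μ.
λ/μ = 20.92/18.93 = 1.1051
Minimum integer c = ⌊1.1051⌋ + 1 = 2
Check: 2·18.93 = 37.86 > 20.92, while 1·18.93 = 18.93 ≤ 20.92

Final: 2 servers


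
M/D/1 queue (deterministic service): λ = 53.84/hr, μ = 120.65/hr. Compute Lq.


ρ = 53.84/120.65 = 0.4462
M/D/1: Lq = ρ²/(2(1−ρ)) = 0.1991/(2·0.5538) = 0.17981

Final: 0.17981


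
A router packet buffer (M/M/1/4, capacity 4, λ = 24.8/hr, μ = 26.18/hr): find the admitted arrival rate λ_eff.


ρ = 0.9473; P_K = (1−ρ)ρ^4/(1−ρ^5) = 0.178946
λ_eff = λ(1 − P_K) = 24.8·(1 − 0.178946) = 24.8·0.821054 = 20.3621 /hr

Final: 20.3621 /hr


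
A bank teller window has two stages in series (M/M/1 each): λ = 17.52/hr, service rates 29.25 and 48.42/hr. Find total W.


Each node sees arrival rate λ = 17.52/hr (tandem ⇒ throughput preserved).
W₁ = 1/(μ₁−λ) = 1/(29.25−17.52) = 0.08525 hr
W₂ = 1/(μ₂−λ) = 1/(48.42−17.52) = 0.03236 hr
W_total = W₁ + W₂ = 0.08525 + 0.03236 = 0.11761 hr

Final: 0.11761 hr


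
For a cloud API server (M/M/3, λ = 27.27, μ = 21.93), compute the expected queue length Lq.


a = λ/μ = 1.2435; ρ = a/3 = 0.4145
P₀ = 0.280584
Lq = P₀·a^c·ρ / (c!·(1−ρ)²) = 0.280584·1.92282·0.4145/(6·0.34281)
= 0.10872

Final: 0.10872


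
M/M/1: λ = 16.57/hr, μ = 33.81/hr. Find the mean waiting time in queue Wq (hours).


ρ = 16.57/33.81 = 0.4901
Wq = ρ/(μ−λ) = 0.4901/(33.81 − 16.57) = 0.4901/17.24 = 0.02843 hr

Final: 0.02843 hr


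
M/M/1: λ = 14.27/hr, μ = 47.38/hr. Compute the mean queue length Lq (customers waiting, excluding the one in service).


ρ = 14.27/47.38 = 0.3012
Lq = ρ²/(1−ρ) = 0.09071/0.6988 = 0.1298

Final: 0.1298


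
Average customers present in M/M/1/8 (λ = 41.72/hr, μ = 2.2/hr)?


ρ = 41.72/2.2 = 18.9636
L = ρ[1 − (K+1)ρ^K + Kρ^(K+1)] / [(1−ρ)(1−ρ^(K+1))]
Numerator: 18.9636·(1 − 9·16725262838.546238 + 8·317171802556.431335) = 45263299604844.953125
Denominator: (-17.9636)·(-317171802555.431335) = 5697558925904.838867
L = 45263299604844.953125/5697558925904.838867 = 7.9443

Final: 7.9443


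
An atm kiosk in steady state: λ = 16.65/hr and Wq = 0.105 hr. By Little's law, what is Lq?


Lq = λWq = 16.65·0.105 = 1.7482

Final: 1.7482


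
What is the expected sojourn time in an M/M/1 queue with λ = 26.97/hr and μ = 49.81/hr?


W = 1/(μ−λ) = 1/(49.81 − 26.97) = 1/22.84 = 0.04378 hr

Final: 0.04378 hr


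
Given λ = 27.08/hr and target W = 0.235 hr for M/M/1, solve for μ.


W = 1/(μ−λ) ⇒ μ − λ = 1/W = 1/0.235 = 4.2553
μ = λ + 1/W = 27.08 + 4.2553 = 31.3353 per hr

Final: 31.3353 /hr


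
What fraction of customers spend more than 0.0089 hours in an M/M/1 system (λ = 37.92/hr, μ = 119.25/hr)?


W ~ Exponential(μ−λ) for M/M/1.
μ − λ = 119.25 − 37.92 = 81.3300
P(W > t) = e^{−(μ−λ)t} = e^{−0.7238} = 0.484888

Final: 0.484888


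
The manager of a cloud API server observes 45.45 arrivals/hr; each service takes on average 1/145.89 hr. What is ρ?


ρ = λ/μ = 45.45/145.89 = 0.3115

Final: 0.3115


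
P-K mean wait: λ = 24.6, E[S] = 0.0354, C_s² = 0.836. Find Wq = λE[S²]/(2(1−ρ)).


ρ = λ·E[S] = 24.6·0.0354 = 0.8708
E[S²] = E[S]²(1+C_s²) = 0.0354²·(1+0.836) = 0.002301
Wq = λ·E[S²]/(2(1−ρ)) = 24.6·0.002301/(2·0.1292) = 0.21911 hr

Final: 0.21911 hr


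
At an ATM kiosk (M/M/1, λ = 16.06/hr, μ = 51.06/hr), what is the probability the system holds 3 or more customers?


ρ = 16.06/51.06 = 0.3145
P(N ≥ n) = ρ^n = 0.3145^3 = 0.031117

Final: 0.031117


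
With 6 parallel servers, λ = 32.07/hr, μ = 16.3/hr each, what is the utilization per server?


ρ = λ/(cμ) = 32.07/(6·16.3) = 32.07/97.80 = 0.3279

Final: 0.3279


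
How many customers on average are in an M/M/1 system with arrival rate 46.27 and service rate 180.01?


ρ = λ/μ = 46.27/180.01 = 0.2570
L = ρ/(1−ρ) = 0.2570/(1 − 0.2570) = 0.2570/0.7430 = 0.3460

Final: 0.3460


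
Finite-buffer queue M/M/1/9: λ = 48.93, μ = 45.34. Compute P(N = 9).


ρ = λ/μ = 48.93/45.34 = 1.0792
P_K = (1−ρ)ρ^K/(1−ρ^(K+1)) = (-0.07918·1.985378)/(1 − 2.142580)
= -0.157201/-1.142580 = 0.137585

Final: 0.137585


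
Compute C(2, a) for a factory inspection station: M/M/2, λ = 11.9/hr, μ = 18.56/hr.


a = λ/μ = 0.6412; ρ = a/2 = 0.3206
P₀ = 0.514484 (from M/M/c formula)
C(c,a) = [a^c/(c!(1−ρ))]·P₀ = [0.41109/(2·0.6794)]·0.514484
= 0.30253·0.514484 = 0.155648

Final: 0.155648


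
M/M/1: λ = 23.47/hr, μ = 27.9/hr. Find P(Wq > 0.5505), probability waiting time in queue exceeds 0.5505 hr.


ρ = 23.47/27.9 = 0.8412
P(Wq > t) = ρ·e^{−(μ−λ)t} = 0.8412·e^{−2.4387}
= 0.8412·0.087273 = 0.073416

Final: 0.073416


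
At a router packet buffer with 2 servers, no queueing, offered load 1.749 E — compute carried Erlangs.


B(2,1.749) = 0.357485 (Erlang-B)
Carried load = a(1 − B) = 1.749·(1 − 0.357485) = 1.749·0.642515 = 1.1238 E

Final: 1.1238 Erlangs


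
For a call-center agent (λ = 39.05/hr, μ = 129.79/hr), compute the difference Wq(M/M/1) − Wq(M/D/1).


ρ = 39.05/129.79 = 0.3009
Wq(M/M/1) = ρ/(μ−λ) = 0.3009/90.74 = 0.003316 hr
Wq(M/D/1) = ρ/(2(μ−λ)) = 0.001658 hr
Savings = 0.003316 − 0.001658 = 0.001658 hr

Final: 0.001658 hr


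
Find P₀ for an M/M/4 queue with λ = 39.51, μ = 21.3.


a = λ/μ = 39.51/21.3 = 1.8549; ρ = a/c = 0.4637
Σ_{k=0}^{3} a^k/k! (terms k=0..3) = 1.00000 + 1.85493 + 1.72038 + 1.06373 = 5.63904
Tail: a^4/(4!(1−ρ)) = 11.83886/(24·0.5363) = 0.91985
P₀ = 1/(5.63904 + 0.91985) = 1/6.55889 = 0.152465

Final: 0.152465


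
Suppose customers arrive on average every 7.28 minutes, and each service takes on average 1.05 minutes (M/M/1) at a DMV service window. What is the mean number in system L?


λ = 60/7.28 = 8.2418 /hr
μ = 60/1.05 = 57.1429 /hr
ρ = λ/μ = 8.2418/57.1429 = 0.1442
L = ρ/(1−ρ) = 0.1442/0.8558 = 0.1685

Final: 0.1685


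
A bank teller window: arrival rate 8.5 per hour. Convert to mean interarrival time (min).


Mean interarrival time = 1/λ = 1/8.5 hour = 0.11765 hour
In minutes: 0.11765 × 60 = 7.0588 min

Final: 7.0588 min


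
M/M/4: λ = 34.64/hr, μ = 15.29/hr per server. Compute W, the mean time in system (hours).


a = 2.2655; ρ = 0.5664; P₀ = 0.097075
Lq = P₀·a^c·ρ/(c!(1−ρ)²) = 0.32098
Wq = Lq/λ = 0.32098/34.64 = 0.009266 hr
W = Wq + 1/μ = 0.009266 + 0.06540 = 0.07467 hr

Final: 0.07467 hr


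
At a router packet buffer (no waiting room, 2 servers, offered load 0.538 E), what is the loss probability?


B(c,a) = (a^c/c!) / Σ_{k=0}^{c} a^k/k!
a^2/2! = 0.144722
Σ terms (k=0..2): 1.00000 + 0.53800 + 0.14472 = 1.682722
B = 0.144722/1.682722 = 0.086005

Final: 0.086005


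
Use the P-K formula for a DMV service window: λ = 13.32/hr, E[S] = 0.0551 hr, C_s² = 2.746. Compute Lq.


ρ = λ·E[S] = 13.32·0.0551 = 0.7339
Lq = ρ²(1+C_s²)/(2(1−ρ)) = 0.5387·(1+2.746)/(2·0.2661)
= 0.5387·3.7460/0.5321 = 3.79190

Final: 3.79190


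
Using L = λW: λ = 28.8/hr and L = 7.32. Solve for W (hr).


W = L/λ = 7.32/28.8 = 0.2542 hr

Final: 0.2542 hr


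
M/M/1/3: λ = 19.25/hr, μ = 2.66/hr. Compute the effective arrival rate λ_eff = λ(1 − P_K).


ρ = 7.2368; P_K = (1−ρ)ρ^3/(1−ρ^4) = 0.862133
λ_eff = λ(1 − P_K) = 19.25·(1 − 0.862133) = 19.25·0.137867 = 2.6539 /hr

Final: 2.6539 /hr


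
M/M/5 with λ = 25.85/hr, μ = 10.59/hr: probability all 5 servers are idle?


a = λ/μ = 25.85/10.59 = 2.4410; ρ = a/c = 0.4882
Σ_{k=0}^{4} a^k/k! (terms k=0..4) = 1.00000 + 2.44098 + 2.97920 + 2.42406 + 1.47927 = 10.32350
Tail: a^5/(5!(1−ρ)) = 86.66085/(120·0.5118) = 1.41104
P₀ = 1/(10.32350 + 1.41104) = 1/11.73454 = 0.085219

Final: 0.085219


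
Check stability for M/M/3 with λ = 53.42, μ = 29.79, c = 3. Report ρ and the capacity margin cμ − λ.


Total capacity cμ = 3·29.79 = 89.37/hr
ρ = λ/(cμ) = 53.42/89.37 = 0.5977
Stable ⇔ ρ < 1: YES
Spare capacity = cμ − λ = 89.37 − 53.42 = 35.95/hr

Final: ρ = 0.5977; stable; margin = 35.95/hr


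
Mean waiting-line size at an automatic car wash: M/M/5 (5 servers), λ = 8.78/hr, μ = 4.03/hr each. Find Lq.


a = λ/μ = 2.1787; ρ = a/5 = 0.4357
P₀ = 0.111868
Lq = P₀·a^c·ρ / (c!·(1−ρ)²) = 0.111868·49.08484·0.4357/(120·0.31840)
= 0.06262

Final: 0.06262


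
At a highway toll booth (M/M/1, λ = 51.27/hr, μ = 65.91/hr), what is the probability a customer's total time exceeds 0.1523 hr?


W ~ Exponential(μ−λ) for M/M/1.
μ − λ = 65.91 − 51.27 = 14.6400
P(W > t) = e^{−(μ−λ)t} = e^{−2.2297} = 0.107564

Final: 0.107564


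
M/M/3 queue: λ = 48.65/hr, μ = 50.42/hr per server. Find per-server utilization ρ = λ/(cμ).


ρ = λ/(cμ) = 48.65/(3·50.42) = 48.65/151.26 = 0.3216

Final: 0.3216


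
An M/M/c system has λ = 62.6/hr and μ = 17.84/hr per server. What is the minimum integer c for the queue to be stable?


Stability requires cμ > λ ⇔ c > λ/μ.
λ/μ = 62.6/17.84 = 3.5090
Minimum integer c = ⌊3.5090⌋ + 1 = 4
Check: 4·17.84 = 71.36 > 62.6, while 3·17.84 = 53.52 ≤ 62.6

Final: 4 servers


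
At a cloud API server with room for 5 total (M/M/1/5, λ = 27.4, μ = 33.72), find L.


ρ = 27.4/33.72 = 0.8126
L = ρ[1 − (K+1)ρ^K + Kρ^(K+1)] / [(1−ρ)(1−ρ^(K+1))]
Numerator: 0.8126·(1 − 6·0.354254 + 5·0.287858) = 0.254956
Denominator: (0.1874)·(0.712142) = 0.133474
L = 0.254956/0.133474 = 1.9102

Final: 1.9102


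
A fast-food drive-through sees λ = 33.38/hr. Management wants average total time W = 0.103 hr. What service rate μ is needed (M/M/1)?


W = 1/(μ−λ) ⇒ μ − λ = 1/W = 1/0.103 = 9.7087
μ = λ + 1/W = 33.38 + 9.7087 = 43.0887 per hr

Final: 43.0887 /hr


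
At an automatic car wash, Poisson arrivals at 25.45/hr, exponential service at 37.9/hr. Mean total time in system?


W = 1/(μ−λ) = 1/(37.9 − 25.45) = 1/12.45 = 0.08032 hr

Final: 0.08032 hr


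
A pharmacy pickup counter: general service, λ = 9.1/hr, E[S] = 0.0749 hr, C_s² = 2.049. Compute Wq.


ρ = λ·E[S] = 9.1·0.0749 = 0.6816
E[S²] = E[S]²(1+C_s²) = 0.0749²·(1+2.049) = 0.017105
Wq = λ·E[S²]/(2(1−ρ)) = 9.1·0.017105/(2·0.3184) = 0.24443 hr

Final: 0.24443 hr


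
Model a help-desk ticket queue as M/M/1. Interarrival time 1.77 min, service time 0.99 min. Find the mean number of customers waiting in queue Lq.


λ = 60/1.77 = 33.8983 /hr
μ = 60/0.99 = 60.6061 /hr
ρ = λ/μ = 33.8983/60.6061 = 0.5593
Lq = ρ²/(1−ρ) = 0.3128/0.4407 = 0.7099

Final: 0.7099


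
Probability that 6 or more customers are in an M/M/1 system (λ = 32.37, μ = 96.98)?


ρ = 32.37/96.98 = 0.3338
P(N ≥ n) = ρ^n = 0.3338^6 = 0.001383

Final: 0.001383


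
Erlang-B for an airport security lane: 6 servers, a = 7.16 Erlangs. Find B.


B(c,a) = (a^c/c!) / Σ_{k=0}^{c} a^k/k!
a^6/6! = 187.130956
Σ terms (k=0..6): 1.00000 + 7.16000 + 25.63280 + 61.17695 + 109.50674 + 156.81365 + 187.13096 = 548.421096
B = 187.130956/548.421096 = 0.341218

Final: 0.341218


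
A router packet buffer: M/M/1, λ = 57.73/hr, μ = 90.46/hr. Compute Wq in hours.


ρ = 57.73/90.46 = 0.6382
Wq = ρ/(μ−λ) = 0.6382/(90.46 − 57.73) = 0.6382/32.73 = 0.01950 hr

Final: 0.01950 hr


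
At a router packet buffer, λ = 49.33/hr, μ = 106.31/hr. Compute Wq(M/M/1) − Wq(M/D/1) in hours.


ρ = 49.33/106.31 = 0.4640
Wq(M/M/1) = ρ/(μ−λ) = 0.4640/56.98 = 0.008144 hr
Wq(M/D/1) = ρ/(2(μ−λ)) = 0.004072 hr
Savings = 0.008144 − 0.004072 = 0.004072 hr

Final: 0.004072 hr


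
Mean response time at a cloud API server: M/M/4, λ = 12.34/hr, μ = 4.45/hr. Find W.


a = 2.7730; ρ = 0.6933; P₀ = 0.052072
Lq = P₀·a^c·ρ/(c!(1−ρ)²) = 0.94529
Wq = Lq/λ = 0.94529/12.34 = 0.07660 hr
W = Wq + 1/μ = 0.07660 + 0.22472 = 0.30132 hr

Final: 0.30132 hr


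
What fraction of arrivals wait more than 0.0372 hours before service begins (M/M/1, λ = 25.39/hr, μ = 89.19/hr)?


ρ = 25.39/89.19 = 0.2847
P(Wq > t) = ρ·e^{−(μ−λ)t} = 0.2847·e^{−2.3734}
= 0.2847·0.093167 = 0.026522

Final: 0.026522


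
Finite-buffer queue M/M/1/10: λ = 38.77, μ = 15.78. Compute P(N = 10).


ρ = λ/μ = 38.77/15.78 = 2.4569
P_K = (1−ρ)ρ^K/(1−ρ^(K+1)) = (-1.4569·8014.713850)/(1 − 19691.410392)
= -11676.696541/-19690.410392 = 0.593014

Final: 0.593014


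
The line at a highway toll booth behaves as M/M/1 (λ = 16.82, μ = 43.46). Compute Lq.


ρ = 16.82/43.46 = 0.3870
Lq = ρ²/(1−ρ) = 0.1498/0.6130 = 0.2444

Final: 0.2444


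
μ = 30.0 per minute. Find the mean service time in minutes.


Mean service time = 1/μ = 1/30.0 minute = 0.03333 minute
In minutes: 0.03333 × 1 = 0.03333 min

Final: 0.03333 min


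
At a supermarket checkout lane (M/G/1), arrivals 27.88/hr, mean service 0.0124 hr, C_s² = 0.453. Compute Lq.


ρ = λ·E[S] = 27.88·0.0124 = 0.3457
Lq = ρ²(1+C_s²)/(2(1−ρ)) = 0.1195·(1+0.453)/(2·0.6543)
= 0.1195·1.4530/1.3086 = 0.13271

Final: 0.13271


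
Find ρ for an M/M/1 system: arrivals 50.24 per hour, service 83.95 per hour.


ρ = λ/μ = 50.24/83.95 = 0.5985

Final: 0.5985


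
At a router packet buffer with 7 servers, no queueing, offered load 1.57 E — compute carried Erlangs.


B(7,1.57) = 0.0009708 (Erlang-B)
Carried load = a(1 − B) = 1.57·(1 − 0.0009708) = 1.57·0.999029 = 1.5685 E

Final: 1.5685 Erlangs


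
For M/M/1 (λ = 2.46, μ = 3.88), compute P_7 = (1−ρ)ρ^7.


ρ = 2.46/3.88 = 0.6340
P_n = (1−ρ)·ρ^n = (1 − 0.6340)·0.6340^7 = 0.3660·0.041184 = 0.015072

Final: 0.015072


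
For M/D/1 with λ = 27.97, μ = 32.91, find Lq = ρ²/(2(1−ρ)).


ρ = 27.97/32.91 = 0.8499
M/D/1: Lq = ρ²/(2(1−ρ)) = 0.7223/(2·0.1501) = 2.40602

Final: 2.40602


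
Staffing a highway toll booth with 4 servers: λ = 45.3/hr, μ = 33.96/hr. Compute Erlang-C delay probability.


a = λ/μ = 1.3339; ρ = a/4 = 0.3335
P₀ = 0.261979 (from M/M/c formula)
C(c,a) = [a^c/(c!(1−ρ))]·P₀ = [3.16608/(24·0.6665)]·0.261979
= 0.19792·0.261979 = 0.051852

Final: 0.051852


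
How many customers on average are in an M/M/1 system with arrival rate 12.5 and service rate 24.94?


ρ = λ/μ = 12.5/24.94 = 0.5012
L = ρ/(1−ρ) = 0.5012/(1 − 0.5012) = 0.5012/0.4988 = 1.0048

Final: 1.0048


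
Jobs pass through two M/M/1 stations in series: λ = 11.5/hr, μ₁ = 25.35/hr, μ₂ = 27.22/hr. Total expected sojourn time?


Each node sees arrival rate λ = 11.5/hr (tandem ⇒ throughput preserved).
W₁ = 1/(μ₁−λ) = 1/(25.35−11.5) = 0.07220 hr
W₂ = 1/(μ₂−λ) = 1/(27.22−11.5) = 0.06361 hr
W_total = W₁ + W₂ = 0.07220 + 0.06361 = 0.13582 hr

Final: 0.13582 hr


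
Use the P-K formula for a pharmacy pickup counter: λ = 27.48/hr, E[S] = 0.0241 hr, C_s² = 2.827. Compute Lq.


ρ = λ·E[S] = 27.48·0.0241 = 0.6623
Lq = ρ²(1+C_s²)/(2(1−ρ)) = 0.4386·(1+2.827)/(2·0.3377)
= 0.4386·3.8270/0.6755 = 2.48499

Final: 2.48499


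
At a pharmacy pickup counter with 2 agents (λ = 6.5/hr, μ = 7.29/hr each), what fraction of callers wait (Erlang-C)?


a = λ/μ = 0.8916; ρ = a/2 = 0.4458
P₀ = 0.383302 (from M/M/c formula)
C(c,a) = [a^c/(c!(1−ρ))]·P₀ = [0.79501/(2·0.5542)]·0.383302
= 0.71728·0.383302 = 0.274934

Final: 0.274934


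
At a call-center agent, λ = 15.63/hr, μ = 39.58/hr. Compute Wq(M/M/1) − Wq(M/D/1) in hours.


ρ = 15.63/39.58 = 0.3949
Wq(M/M/1) = ρ/(μ−λ) = 0.3949/23.95 = 0.01649 hr
Wq(M/D/1) = ρ/(2(μ−λ)) = 0.008244 hr
Savings = 0.01649 − 0.008244 = 0.008244 hr

Final: 0.008244 hr


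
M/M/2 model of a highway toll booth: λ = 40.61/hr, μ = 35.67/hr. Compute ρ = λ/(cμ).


ρ = λ/(cμ) = 40.61/(2·35.67) = 40.61/71.34 = 0.5692

Final: 0.5692


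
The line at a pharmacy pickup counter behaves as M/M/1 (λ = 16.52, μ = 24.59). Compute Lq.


ρ = 16.52/24.59 = 0.6718
Lq = ρ²/(1−ρ) = 0.4513/0.3282 = 1.3753

Final: 1.3753


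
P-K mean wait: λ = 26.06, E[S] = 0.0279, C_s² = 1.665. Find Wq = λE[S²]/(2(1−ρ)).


ρ = λ·E[S] = 26.06·0.0279 = 0.7271
E[S²] = E[S]²(1+C_s²) = 0.0279²·(1+1.665) = 0.002074
Wq = λ·E[S²]/(2(1−ρ)) = 26.06·0.002074/(2·0.2729) = 0.09904 hr

Final: 0.09904 hr


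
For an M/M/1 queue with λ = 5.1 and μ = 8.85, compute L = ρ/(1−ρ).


ρ = λ/μ = 5.1/8.85 = 0.5763
L = ρ/(1−ρ) = 0.5763/(1 − 0.5763) = 0.5763/0.4237 = 1.3600

Final: 1.3600


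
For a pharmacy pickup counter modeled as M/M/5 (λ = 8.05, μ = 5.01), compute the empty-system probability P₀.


a = λ/μ = 8.05/5.01 = 1.6068; ρ = a/c = 0.3214
Σ_{k=0}^{4} a^k/k! (terms k=0..4) = 1.00000 + 1.60679 + 1.29088 + 0.69139 + 0.27773 = 4.86679
Tail: a^5/(5!(1−ρ)) = 10.71003/(120·0.6786) = 0.13151
P₀ = 1/(4.86679 + 0.13151) = 1/4.99830 = 0.200068

Final: 0.200068


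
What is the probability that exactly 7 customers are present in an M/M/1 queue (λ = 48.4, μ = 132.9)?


ρ = 48.4/132.9 = 0.3642
P_n = (1−ρ)·ρ^n = (1 − 0.3642)·0.3642^7 = 0.6358·0.0008497 = 0.0005402

Final: 0.0005402


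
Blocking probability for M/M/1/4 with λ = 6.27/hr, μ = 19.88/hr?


ρ = λ/μ = 6.27/19.88 = 0.3154
P_K = (1−ρ)ρ^K/(1−ρ^(K+1)) = (0.6846·0.009895)/(1 − 0.003121)
= 0.006774/0.996879 = 0.006795

Final: 0.006795


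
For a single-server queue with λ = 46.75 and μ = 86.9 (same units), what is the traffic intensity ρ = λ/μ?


ρ = λ/μ = 46.75/86.9 = 0.5380

Final: 0.5380


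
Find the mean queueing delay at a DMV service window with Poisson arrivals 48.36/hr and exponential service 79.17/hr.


ρ = 48.36/79.17 = 0.6108
Wq = ρ/(μ−λ) = 0.6108/(79.17 − 48.36) = 0.6108/30.81 = 0.01983 hr

Final: 0.01983 hr


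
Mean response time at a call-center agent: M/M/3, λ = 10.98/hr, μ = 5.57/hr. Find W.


a = 1.9713; ρ = 0.6571; P₀ = 0.115776
Lq = P₀·a^c·ρ/(c!(1−ρ)²) = 0.82599
Wq = Lq/λ = 0.82599/10.98 = 0.07523 hr
W = Wq + 1/μ = 0.07523 + 0.17953 = 0.25476 hr

Final: 0.25476 hr


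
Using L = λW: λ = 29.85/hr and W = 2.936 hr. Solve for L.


L = λW = 29.85·2.936 = 87.6396

Final: 87.6396


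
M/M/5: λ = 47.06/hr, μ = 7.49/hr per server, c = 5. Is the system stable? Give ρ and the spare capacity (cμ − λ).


Total capacity cμ = 5·7.49 = 37.45/hr
ρ = λ/(cμ) = 47.06/37.45 = 1.2566
Stable ⇔ ρ < 1: NO
Spare capacity = cμ − λ = 37.45 − 47.06 = -9.61/hr

Final: ρ = 1.2566; unstable; margin = -9.61/hr


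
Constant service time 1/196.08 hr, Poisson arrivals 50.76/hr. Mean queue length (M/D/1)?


ρ = 50.76/196.08 = 0.2589
M/D/1: Lq = ρ²/(2(1−ρ)) = 0.06702/(2·0.7411) = 0.04521

Final: 0.04521


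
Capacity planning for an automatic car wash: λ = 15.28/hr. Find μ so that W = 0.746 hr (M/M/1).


W = 1/(μ−λ) ⇒ μ − λ = 1/W = 1/0.746 = 1.3405
μ = λ + 1/W = 15.28 + 1.3405 = 16.6205 per hr

Final: 16.6205 /hr


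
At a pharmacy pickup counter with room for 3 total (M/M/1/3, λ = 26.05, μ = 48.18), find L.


ρ = 26.05/48.18 = 0.5407
L = ρ[1 − (K+1)ρ^K + Kρ^(K+1)] / [(1−ρ)(1−ρ^(K+1))]
Numerator: 0.5407·(1 − 4·0.158060 + 3·0.085460) = 0.337460
Denominator: (0.4593)·(0.914540) = 0.420066
L = 0.337460/0.420066 = 0.8034

Final: 0.8034


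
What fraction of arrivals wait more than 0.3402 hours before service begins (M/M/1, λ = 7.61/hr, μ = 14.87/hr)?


ρ = 7.61/14.87 = 0.5118
P(Wq > t) = ρ·e^{−(μ−λ)t} = 0.5118·e^{−2.4699}
= 0.5118·0.084597 = 0.043294

Final: 0.043294


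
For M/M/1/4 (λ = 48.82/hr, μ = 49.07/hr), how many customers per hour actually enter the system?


ρ = 0.9949; P_K = (1−ρ)ρ^4/(1−ρ^5) = 0.197962
λ_eff = λ(1 − P_K) = 48.82·(1 − 0.197962) = 48.82·0.802038 = 39.1555 /hr

Final: 39.1555 /hr


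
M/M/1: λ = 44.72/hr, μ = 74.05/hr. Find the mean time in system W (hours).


W = 1/(μ−λ) = 1/(74.05 − 44.72) = 1/29.33 = 0.03409 hr

Final: 0.03409 hr


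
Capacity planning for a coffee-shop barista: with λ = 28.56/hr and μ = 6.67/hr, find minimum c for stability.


Stability requires cμ > λ ⇔ c > λ/μ.
λ/μ = 28.56/6.67 = 4.2819
Minimum integer c = ⌊4.2819⌋ + 1 = 5
Check: 5·6.67 = 33.35 > 28.56, while 4·6.67 = 26.68 ≤ 28.56

Final: 5 servers


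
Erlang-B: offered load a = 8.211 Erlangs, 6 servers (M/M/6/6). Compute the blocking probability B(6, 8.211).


B(c,a) = (a^c/c!) / Σ_{k=0}^{c} a^k/k!
a^6/6! = 425.641354
Σ terms (k=0..6): 1.00000 + 8.21100 + 33.71026 + 92.26498 + 189.39694 + 311.02766 + 425.64135 = 1061.252203
B = 425.641354/1061.252203 = 0.401075

Final: 0.401075


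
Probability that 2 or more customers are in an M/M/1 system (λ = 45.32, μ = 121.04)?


ρ = 45.32/121.04 = 0.3744
P(N ≥ n) = ρ^n = 0.3744^2 = 0.140192

Final: 0.140192


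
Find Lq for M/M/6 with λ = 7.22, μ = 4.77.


a = λ/μ = 1.5136; ρ = a/6 = 0.2523
P₀ = 0.220052
Lq = P₀·a^c·ρ / (c!·(1−ρ)²) = 0.220052·12.02577·0.2523/(720·0.55910)
= 0.001658

Final: 0.001658


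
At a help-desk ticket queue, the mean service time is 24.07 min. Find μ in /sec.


μ = 1/(service time) in consistent units.
1 second = 0.0166667 min, so μ = 0.0166667/24.07 = 0.0006924 per second

Final: 0.0006924 /sec


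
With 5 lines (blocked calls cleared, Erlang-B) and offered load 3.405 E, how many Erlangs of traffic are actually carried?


B(5,3.405) = 0.145599 (Erlang-B)
Carried load = a(1 − B) = 3.405·(1 − 0.145599) = 3.405·0.854401 = 2.9092 E

Final: 2.9092 Erlangs


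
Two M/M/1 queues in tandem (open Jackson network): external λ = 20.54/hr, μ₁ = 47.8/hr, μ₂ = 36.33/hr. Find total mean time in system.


Each node sees arrival rate λ = 20.54/hr (tandem ⇒ throughput preserved).
W₁ = 1/(μ₁−λ) = 1/(47.8−20.54) = 0.03668 hr
W₂ = 1/(μ₂−λ) = 1/(36.33−20.54) = 0.06333 hr
W_total = W₁ + W₂ = 0.03668 + 0.06333 = 0.10002 hr

Final: 0.10002 hr


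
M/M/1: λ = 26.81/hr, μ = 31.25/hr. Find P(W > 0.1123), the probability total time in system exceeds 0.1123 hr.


W ~ Exponential(μ−λ) for M/M/1.
μ − λ = 31.25 − 26.81 = 4.4400
P(W > t) = e^{−(μ−λ)t} = e^{−0.4986} = 0.607373

Final: 0.607373


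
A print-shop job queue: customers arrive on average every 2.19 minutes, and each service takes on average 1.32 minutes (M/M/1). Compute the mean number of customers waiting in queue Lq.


λ = 60/2.19 = 27.3973 /hr
μ = 60/1.32 = 45.4545 /hr
ρ = λ/μ = 27.3973/45.4545 = 0.6027
Lq = ρ²/(1−ρ) = 0.3633/0.3973 = 0.9145

Final: 0.9145


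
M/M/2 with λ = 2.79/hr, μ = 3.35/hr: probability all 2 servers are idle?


a = λ/μ = 2.79/3.35 = 0.8328; ρ = a/c = 0.4164
Σ_{k=0}^{1} a^k/k! (terms k=0..1) = 1.00000 + 0.83284 = 1.83284
Tail: a^2/(2!(1−ρ)) = 0.69362/(2·0.5836) = 0.59427
P₀ = 1/(1.83284 + 0.59427) = 1/2.42711 = 0.412013

Final: 0.412013


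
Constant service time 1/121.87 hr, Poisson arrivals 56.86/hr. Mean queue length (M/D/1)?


ρ = 56.86/121.87 = 0.4666
M/D/1: Lq = ρ²/(2(1−ρ)) = 0.2177/(2·0.5334) = 0.20404

Final: 0.20404


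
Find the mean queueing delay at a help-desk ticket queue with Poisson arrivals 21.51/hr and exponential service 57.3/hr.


ρ = 21.51/57.3 = 0.3754
Wq = ρ/(μ−λ) = 0.3754/(57.3 − 21.51) = 0.3754/35.79 = 0.01049 hr

Final: 0.01049 hr


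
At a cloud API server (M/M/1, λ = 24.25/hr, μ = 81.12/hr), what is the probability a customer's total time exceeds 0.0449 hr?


W ~ Exponential(μ−λ) for M/M/1.
μ − λ = 81.12 − 24.25 = 56.8700
P(W > t) = e^{−(μ−λ)t} = e^{−2.5535} = 0.077812

Final: 0.077812


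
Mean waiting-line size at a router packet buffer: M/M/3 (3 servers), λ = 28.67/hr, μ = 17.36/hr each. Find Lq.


a = λ/μ = 1.6515; ρ = a/3 = 0.5505
P₀ = 0.175890
Lq = P₀·a^c·ρ / (c!·(1−ρ)²) = 0.175890·4.50437·0.5505/(6·0.20205)
= 0.35977

Final: 0.35977


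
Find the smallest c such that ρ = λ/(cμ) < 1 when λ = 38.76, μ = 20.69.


Stability requires cμ > λ ⇔ c > λ/μ.
λ/μ = 38.76/20.69 = 1.8734
Minimum integer c = ⌊1.8734⌋ + 1 = 2
Check: 2·20.69 = 41.38 > 38.76, while 1·20.69 = 20.69 ≤ 38.76

Final: 2 servers
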